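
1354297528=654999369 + 699298159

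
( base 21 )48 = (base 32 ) 2S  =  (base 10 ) 92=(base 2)1011100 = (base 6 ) 232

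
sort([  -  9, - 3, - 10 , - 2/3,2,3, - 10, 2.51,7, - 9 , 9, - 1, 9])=[  -  10, - 10,-9,  -  9,  -  3,-1, - 2/3, 2, 2.51, 3, 7, 9,  9 ] 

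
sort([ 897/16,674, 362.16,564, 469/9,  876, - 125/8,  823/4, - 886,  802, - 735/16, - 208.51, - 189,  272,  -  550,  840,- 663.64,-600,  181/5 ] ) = [  -  886, - 663.64, - 600, - 550,-208.51, - 189,-735/16, - 125/8 , 181/5,469/9,897/16,  823/4,272,  362.16,564,674, 802,840 , 876 ] 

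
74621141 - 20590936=54030205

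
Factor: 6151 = 6151^1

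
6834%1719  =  1677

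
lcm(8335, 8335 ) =8335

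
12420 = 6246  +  6174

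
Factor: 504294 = 2^1*3^1*7^1*12007^1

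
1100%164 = 116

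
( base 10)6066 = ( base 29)765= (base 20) f36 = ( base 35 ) 4xb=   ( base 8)13662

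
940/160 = 5  +  7/8 = 5.88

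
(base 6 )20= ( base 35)c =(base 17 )C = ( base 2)1100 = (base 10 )12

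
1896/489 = 3+143/163 = 3.88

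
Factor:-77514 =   -  2^1*3^1* 12919^1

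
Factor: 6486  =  2^1*3^1*23^1 * 47^1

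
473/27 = 17 + 14/27 = 17.52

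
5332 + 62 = 5394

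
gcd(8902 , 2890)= 2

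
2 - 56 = -54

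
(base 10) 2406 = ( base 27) 383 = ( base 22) 4l8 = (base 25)3l6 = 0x966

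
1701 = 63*27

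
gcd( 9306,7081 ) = 1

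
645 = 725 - 80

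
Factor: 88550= 2^1*5^2*7^1*11^1*23^1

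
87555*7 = 612885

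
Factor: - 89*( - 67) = 5963 =67^1*89^1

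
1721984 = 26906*64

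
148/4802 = 74/2401 = 0.03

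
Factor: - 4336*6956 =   -  30161216 = - 2^6*37^1*47^1*271^1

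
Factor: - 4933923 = -3^1*1644641^1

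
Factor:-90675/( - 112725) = 3^( - 1)*13^1* 31^1*167^( - 1 )= 403/501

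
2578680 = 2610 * 988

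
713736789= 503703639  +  210033150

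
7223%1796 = 39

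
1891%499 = 394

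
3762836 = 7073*532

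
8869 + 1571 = 10440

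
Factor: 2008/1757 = 2^3*7^ ( - 1 ) = 8/7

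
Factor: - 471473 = -383^1*1231^1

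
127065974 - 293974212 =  - 166908238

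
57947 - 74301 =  - 16354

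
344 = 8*43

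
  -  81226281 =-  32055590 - 49170691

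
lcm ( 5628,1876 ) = 5628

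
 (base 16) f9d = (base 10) 3997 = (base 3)12111001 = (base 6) 30301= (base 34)3fj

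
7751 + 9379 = 17130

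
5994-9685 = -3691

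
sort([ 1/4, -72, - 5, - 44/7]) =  [ - 72, - 44/7, - 5, 1/4]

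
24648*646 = 15922608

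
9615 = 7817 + 1798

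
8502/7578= 1417/1263=1.12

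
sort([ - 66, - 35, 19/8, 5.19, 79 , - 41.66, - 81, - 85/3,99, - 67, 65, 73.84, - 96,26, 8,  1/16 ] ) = [ - 96,-81, - 67, - 66, - 41.66 , - 35,- 85/3, 1/16, 19/8,5.19, 8, 26, 65,73.84, 79 , 99] 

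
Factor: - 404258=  - 2^1*202129^1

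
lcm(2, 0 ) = 0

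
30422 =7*4346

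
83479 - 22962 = 60517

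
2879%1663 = 1216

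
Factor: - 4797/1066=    - 2^(  -  1)*3^2 =- 9/2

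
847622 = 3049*278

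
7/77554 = 7/77554 = 0.00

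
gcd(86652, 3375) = 9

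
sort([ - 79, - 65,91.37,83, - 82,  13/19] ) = [ - 82, - 79, - 65 , 13/19 , 83,91.37] 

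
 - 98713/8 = -98713/8 = - 12339.12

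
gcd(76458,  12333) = 3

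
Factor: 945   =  3^3*5^1*7^1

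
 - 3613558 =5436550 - 9050108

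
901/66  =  13 + 43/66 = 13.65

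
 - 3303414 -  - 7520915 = 4217501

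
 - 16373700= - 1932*8475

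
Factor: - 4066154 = - 2^1*2033077^1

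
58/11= 5 + 3/11 = 5.27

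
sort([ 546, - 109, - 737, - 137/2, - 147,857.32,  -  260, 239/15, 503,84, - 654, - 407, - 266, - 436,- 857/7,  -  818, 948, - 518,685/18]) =[ - 818, - 737, - 654, - 518, - 436,- 407,- 266, - 260, - 147, - 857/7,-109, -137/2,239/15  ,  685/18,84, 503,  546, 857.32, 948]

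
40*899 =35960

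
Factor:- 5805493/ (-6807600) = 2^ ( - 4)*3^( - 2)*5^( - 2 ) * 31^( - 1)*61^( - 1 )*5805493^1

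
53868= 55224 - 1356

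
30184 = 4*7546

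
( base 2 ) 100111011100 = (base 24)494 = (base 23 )4hh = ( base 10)2524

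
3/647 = 3/647 = 0.00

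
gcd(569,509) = 1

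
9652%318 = 112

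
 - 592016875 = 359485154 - 951502029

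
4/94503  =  4/94503= 0.00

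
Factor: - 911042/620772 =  - 455521/310386=-2^ ( - 1 ) * 3^ ( - 1 )* 11^1*17^( - 2)* 179^(- 1)*41411^1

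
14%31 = 14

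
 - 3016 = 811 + -3827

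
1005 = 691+314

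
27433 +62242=89675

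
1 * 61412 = 61412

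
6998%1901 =1295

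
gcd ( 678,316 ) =2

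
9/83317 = 9/83317 =0.00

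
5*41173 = 205865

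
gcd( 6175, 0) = 6175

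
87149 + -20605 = 66544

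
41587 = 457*91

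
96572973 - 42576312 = 53996661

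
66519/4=66519/4 = 16629.75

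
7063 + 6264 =13327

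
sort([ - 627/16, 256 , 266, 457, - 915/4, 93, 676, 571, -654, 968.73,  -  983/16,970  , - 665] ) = [ - 665, - 654,-915/4, - 983/16, - 627/16, 93,256, 266, 457, 571,676, 968.73,970]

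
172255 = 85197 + 87058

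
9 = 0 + 9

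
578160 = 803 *720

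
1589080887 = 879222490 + 709858397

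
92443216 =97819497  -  5376281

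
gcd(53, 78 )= 1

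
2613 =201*13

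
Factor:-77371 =-7^2*1579^1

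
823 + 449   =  1272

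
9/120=3/40 = 0.07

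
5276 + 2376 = 7652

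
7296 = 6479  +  817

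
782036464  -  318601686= 463434778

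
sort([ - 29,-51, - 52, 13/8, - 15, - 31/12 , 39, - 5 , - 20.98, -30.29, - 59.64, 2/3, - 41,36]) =[ - 59.64,-52,-51, - 41, - 30.29,-29, - 20.98, - 15, - 5, - 31/12,2/3, 13/8, 36, 39] 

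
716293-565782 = 150511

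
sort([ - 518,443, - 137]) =[ - 518, - 137,443]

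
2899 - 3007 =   -  108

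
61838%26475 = 8888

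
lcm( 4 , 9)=36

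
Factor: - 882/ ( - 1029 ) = 2^1*3^1*7^( - 1)= 6/7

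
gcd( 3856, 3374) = 482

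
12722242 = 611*20822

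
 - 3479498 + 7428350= 3948852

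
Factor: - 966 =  - 2^1*3^1*7^1*23^1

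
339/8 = 339/8 =42.38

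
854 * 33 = 28182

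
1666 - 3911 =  - 2245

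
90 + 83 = 173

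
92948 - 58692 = 34256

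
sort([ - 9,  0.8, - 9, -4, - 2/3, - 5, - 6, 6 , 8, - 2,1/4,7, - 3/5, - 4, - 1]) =[ - 9, - 9, - 6,- 5,  -  4, -4,-2, - 1, - 2/3, - 3/5,1/4, 0.8, 6, 7, 8 ] 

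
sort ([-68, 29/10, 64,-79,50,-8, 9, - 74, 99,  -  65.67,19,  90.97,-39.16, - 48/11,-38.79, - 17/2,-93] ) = [  -  93,-79, - 74, - 68,-65.67, - 39.16, - 38.79,-17/2,-8,-48/11, 29/10,9,19, 50, 64,90.97, 99 ] 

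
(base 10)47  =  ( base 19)29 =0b101111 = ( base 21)25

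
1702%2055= 1702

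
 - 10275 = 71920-82195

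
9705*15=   145575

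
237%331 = 237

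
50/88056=25/44028 = 0.00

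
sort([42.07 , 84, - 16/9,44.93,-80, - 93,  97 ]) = [ - 93, - 80, - 16/9,  42.07, 44.93 , 84, 97]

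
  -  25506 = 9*( - 2834) 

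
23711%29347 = 23711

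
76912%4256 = 304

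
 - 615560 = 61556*( - 10 )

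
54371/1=54371 = 54371.00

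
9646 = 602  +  9044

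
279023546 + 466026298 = 745049844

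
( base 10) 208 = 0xD0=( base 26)80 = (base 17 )C4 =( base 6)544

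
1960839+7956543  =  9917382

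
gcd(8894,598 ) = 2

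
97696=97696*1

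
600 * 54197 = 32518200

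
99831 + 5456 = 105287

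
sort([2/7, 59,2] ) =[ 2/7,2,59]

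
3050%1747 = 1303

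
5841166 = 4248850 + 1592316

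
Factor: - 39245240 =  - 2^3*5^1*43^1*22817^1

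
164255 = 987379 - 823124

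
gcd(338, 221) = 13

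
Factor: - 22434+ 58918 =2^2*7^1*1303^1 = 36484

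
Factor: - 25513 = -31^1 * 823^1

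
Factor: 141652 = 2^2*7^1 *5059^1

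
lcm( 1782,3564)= 3564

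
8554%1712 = 1706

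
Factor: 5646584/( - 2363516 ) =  - 2^1*17^1  *179^ (-1)*3301^(-1 )*41519^1 = - 1411646/590879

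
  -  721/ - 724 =721/724 = 1.00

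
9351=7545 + 1806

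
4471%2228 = 15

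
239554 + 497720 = 737274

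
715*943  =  674245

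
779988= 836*933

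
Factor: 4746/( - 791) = -6 = -  2^1 * 3^1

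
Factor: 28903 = 7^1*4129^1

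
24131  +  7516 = 31647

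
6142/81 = 75 + 67/81 = 75.83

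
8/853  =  8/853=0.01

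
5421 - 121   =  5300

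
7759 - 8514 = - 755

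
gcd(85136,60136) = 8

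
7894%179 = 18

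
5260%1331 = 1267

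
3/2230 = 3/2230= 0.00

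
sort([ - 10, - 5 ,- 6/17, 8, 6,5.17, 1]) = [ - 10,-5,-6/17, 1, 5.17, 6 , 8]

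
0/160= 0 = 0.00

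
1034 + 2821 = 3855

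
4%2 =0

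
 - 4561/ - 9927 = 4561/9927  =  0.46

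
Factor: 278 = 2^1*139^1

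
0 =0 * 384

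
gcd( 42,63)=21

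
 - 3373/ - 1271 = 2 + 831/1271 = 2.65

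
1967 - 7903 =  - 5936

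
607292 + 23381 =630673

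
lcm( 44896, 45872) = 2110112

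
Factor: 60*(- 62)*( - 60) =223200 = 2^5*3^2*5^2 * 31^1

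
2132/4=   533  =  533.00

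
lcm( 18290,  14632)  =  73160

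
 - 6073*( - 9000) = 54657000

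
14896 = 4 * 3724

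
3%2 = 1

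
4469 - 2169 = 2300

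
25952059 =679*38221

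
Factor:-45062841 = - 3^1 * 15020947^1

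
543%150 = 93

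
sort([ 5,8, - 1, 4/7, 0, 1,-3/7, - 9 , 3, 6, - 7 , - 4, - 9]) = [-9, - 9, - 7 , - 4, - 1, - 3/7,0, 4/7, 1,  3,  5,6, 8 ]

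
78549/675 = 26183/225= 116.37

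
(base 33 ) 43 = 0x87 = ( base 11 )113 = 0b10000111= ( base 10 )135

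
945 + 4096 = 5041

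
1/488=1/488 = 0.00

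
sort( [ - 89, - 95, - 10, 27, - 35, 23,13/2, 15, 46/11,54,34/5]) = [- 95, - 89, - 35, - 10, 46/11 , 13/2,34/5  ,  15,23,27,54 ]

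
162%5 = 2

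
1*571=571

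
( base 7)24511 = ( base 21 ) ec1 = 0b1100100011011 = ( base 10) 6427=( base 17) 1541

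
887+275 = 1162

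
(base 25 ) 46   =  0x6A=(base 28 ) 3m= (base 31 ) 3d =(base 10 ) 106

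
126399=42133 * 3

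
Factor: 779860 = 2^2*5^1 * 38993^1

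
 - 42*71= -2982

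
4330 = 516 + 3814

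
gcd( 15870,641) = 1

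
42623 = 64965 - 22342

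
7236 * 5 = 36180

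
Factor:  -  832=-2^6 *13^1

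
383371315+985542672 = 1368913987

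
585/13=45 = 45.00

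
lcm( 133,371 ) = 7049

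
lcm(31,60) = 1860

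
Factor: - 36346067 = -181^1*200807^1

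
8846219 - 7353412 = 1492807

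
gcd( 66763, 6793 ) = 1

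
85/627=85/627 = 0.14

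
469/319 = 469/319= 1.47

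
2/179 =2/179= 0.01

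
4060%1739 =582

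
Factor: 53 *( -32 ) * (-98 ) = 166208 = 2^6*7^2*53^1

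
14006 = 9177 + 4829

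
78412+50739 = 129151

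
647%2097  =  647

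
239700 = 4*59925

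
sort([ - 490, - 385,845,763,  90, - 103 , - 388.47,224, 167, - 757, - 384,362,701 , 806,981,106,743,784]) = [ - 757, - 490, - 388.47, - 385,-384, - 103,90, 106,167,224, 362,701,743,763,784,806,845,981] 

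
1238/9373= 1238/9373  =  0.13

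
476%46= 16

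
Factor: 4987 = 4987^1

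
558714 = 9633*58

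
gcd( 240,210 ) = 30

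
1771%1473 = 298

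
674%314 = 46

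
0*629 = 0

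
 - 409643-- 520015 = 110372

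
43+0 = 43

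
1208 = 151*8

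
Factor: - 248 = -2^3 * 31^1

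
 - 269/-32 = 269/32  =  8.41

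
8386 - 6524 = 1862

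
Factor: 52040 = 2^3*5^1*1301^1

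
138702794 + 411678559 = 550381353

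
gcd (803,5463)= 1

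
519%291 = 228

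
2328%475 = 428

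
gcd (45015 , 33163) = 1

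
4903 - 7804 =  - 2901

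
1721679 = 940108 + 781571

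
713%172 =25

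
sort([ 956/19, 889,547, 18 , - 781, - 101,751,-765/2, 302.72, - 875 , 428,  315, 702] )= [ - 875, - 781,-765/2, - 101, 18,956/19,302.72,315, 428, 547, 702, 751, 889]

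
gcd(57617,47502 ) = 7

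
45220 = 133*340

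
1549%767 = 15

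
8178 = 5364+2814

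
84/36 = 2+ 1/3= 2.33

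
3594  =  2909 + 685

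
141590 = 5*28318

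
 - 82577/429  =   - 193 +20/39 = - 192.49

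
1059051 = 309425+749626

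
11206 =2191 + 9015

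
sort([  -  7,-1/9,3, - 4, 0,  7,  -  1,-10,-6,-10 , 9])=[-10,-10, - 7,- 6, - 4,-1, - 1/9,0 , 3,7,9] 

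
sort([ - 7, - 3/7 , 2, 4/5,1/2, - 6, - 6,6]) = [  -  7,-6, - 6, - 3/7, 1/2, 4/5 , 2,  6] 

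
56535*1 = 56535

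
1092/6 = 182=   182.00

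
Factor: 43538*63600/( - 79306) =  - 1384508400/39653 = - 2^4*3^1*5^2*11^1 *19^(- 1) * 53^1*1979^1*2087^( - 1 ) 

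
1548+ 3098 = 4646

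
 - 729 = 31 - 760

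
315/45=7 = 7.00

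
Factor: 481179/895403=3^1*107^1*419^( - 1 )*1499^1*2137^( - 1)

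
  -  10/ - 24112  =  5/12056=0.00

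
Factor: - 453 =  - 3^1*151^1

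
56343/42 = 2683/2 = 1341.50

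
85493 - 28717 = 56776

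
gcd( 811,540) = 1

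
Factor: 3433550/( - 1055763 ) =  - 2^1*3^( - 2) * 5^2*43^1*1597^1 * 117307^( - 1 ) 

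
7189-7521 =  - 332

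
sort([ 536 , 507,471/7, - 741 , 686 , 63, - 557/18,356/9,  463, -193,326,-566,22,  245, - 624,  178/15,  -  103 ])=[ - 741  , - 624  ,-566,  -  193,  -  103, - 557/18,  178/15, 22, 356/9, 63,471/7,245,326,463, 507,  536,  686 ]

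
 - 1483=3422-4905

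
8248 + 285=8533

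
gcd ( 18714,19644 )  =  6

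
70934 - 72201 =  - 1267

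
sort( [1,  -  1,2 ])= [ - 1, 1, 2] 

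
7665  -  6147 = 1518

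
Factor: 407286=2^1 * 3^2*11^3*17^1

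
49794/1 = 49794 =49794.00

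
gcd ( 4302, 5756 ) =2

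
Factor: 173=173^1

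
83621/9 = 9291 + 2/9  =  9291.22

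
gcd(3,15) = 3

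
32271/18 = 1792 + 5/6 = 1792.83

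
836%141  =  131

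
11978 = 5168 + 6810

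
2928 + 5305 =8233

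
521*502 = 261542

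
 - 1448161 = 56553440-58001601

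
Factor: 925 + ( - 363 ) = 562  =  2^1* 281^1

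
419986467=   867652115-447665648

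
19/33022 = 1/1738 =0.00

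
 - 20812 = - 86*242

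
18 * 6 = 108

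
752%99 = 59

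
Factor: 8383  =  83^1*101^1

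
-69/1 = - 69 = - 69.00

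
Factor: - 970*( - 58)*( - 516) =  - 29030160= - 2^4*3^1 * 5^1*29^1*43^1*97^1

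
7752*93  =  720936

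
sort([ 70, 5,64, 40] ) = [5,  40,64,70] 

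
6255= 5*1251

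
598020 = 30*19934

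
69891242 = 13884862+56006380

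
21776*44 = 958144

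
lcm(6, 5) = 30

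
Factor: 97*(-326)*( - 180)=5691960= 2^3*3^2*5^1*97^1 * 163^1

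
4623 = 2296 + 2327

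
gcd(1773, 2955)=591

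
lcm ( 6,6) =6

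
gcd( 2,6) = 2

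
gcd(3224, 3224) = 3224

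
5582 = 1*5582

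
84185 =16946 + 67239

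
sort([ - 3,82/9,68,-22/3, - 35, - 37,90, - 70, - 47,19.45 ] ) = [ - 70, - 47, - 37, - 35 ,  -  22/3, - 3,  82/9,19.45,68, 90 ]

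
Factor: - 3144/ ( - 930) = 524/155 = 2^2*5^ ( - 1 )*31^(- 1) * 131^1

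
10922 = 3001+7921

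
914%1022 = 914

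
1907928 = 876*2178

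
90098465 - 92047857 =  - 1949392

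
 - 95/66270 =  - 19/13254 = - 0.00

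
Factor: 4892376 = 2^3*3^1*23^1 * 8863^1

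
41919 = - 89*( - 471 )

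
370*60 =22200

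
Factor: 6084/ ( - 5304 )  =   - 2^( - 1 )*3^1*13^1*17^ ( - 1 ) = - 39/34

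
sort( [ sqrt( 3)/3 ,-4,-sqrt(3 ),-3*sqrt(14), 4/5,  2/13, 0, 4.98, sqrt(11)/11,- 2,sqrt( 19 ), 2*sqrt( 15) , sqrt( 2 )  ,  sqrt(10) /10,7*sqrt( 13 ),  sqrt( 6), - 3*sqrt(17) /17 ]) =[-3*sqrt(14 ),-4, - 2,-sqrt( 3), - 3 * sqrt(17)/17  ,  0,2/13,  sqrt(11)/11,sqrt( 10)/10,sqrt( 3)/3,4/5,sqrt( 2),sqrt( 6 ),sqrt ( 19 ), 4.98, 2*sqrt( 15), 7*sqrt( 13)]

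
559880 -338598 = 221282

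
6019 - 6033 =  - 14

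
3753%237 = 198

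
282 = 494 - 212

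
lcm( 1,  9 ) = 9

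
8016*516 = 4136256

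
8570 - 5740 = 2830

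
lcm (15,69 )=345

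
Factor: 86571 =3^2*9619^1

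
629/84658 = 629/84658 = 0.01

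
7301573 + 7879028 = 15180601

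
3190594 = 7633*418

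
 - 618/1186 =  - 309/593 =- 0.52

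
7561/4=7561/4 = 1890.25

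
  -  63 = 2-65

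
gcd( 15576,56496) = 264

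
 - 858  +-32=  - 890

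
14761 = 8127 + 6634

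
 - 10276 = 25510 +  - 35786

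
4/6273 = 4/6273  =  0.00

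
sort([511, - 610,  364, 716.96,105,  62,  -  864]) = [ -864,  -  610,  62,105 , 364,  511, 716.96]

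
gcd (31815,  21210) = 10605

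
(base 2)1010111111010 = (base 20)E16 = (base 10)5626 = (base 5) 140001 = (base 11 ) 4255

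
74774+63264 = 138038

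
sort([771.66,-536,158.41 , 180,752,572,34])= [ -536,  34,158.41, 180 , 572,752,771.66] 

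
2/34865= 2/34865 =0.00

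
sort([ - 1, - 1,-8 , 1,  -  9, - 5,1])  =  [ - 9, - 8, - 5, - 1,-1, 1, 1]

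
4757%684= 653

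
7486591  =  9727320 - 2240729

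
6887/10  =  6887/10=688.70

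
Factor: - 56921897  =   - 56921897^1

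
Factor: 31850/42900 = 49/66 = 2^(  -  1 )*3^ ( - 1 )*7^2*11^ ( - 1) 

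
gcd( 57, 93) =3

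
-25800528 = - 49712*519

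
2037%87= 36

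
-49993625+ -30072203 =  - 80065828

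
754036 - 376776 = 377260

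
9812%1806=782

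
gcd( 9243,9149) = 1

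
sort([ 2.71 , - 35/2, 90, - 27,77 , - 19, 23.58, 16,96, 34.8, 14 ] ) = [ - 27, -19,-35/2 , 2.71 , 14, 16,23.58, 34.8,  77, 90,96 ] 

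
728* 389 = 283192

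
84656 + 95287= 179943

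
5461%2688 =85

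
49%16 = 1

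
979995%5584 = 2795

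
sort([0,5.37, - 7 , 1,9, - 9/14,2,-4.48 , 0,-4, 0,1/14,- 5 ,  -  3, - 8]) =[-8, - 7, - 5,- 4.48 , - 4,  -  3,  -  9/14,  0, 0,0,  1/14,1,2,5.37,9 ]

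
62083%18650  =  6133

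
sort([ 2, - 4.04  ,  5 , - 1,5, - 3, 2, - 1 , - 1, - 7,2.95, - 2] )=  [ - 7, - 4.04, - 3,-2, - 1, - 1, -1,  2, 2, 2.95, 5,5 ]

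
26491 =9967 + 16524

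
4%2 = 0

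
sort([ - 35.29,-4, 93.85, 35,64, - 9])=[ - 35.29, - 9, - 4,35, 64, 93.85 ]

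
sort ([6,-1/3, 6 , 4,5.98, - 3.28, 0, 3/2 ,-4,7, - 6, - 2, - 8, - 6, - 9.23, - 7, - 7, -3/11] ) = [ - 9.23, - 8, - 7, - 7, - 6,  -  6 , - 4,  -  3.28  , - 2, - 1/3 ,-3/11, 0, 3/2, 4,5.98,6,6 , 7 ]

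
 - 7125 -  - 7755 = 630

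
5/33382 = 5/33382 = 0.00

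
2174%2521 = 2174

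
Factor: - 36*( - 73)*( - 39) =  - 2^2  *3^3 * 13^1*73^1 =- 102492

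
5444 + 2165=7609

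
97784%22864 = 6328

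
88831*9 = 799479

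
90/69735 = 6/4649 = 0.00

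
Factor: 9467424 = 2^5 * 3^2 *71^1*463^1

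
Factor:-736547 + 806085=2^1 * 7^1*4967^1 = 69538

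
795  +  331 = 1126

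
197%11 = 10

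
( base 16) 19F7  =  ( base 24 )bcn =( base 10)6647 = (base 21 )F1B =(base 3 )100010012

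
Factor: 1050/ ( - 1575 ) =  - 2/3= - 2^1 * 3^( - 1)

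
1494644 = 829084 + 665560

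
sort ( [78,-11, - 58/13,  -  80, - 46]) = [ - 80, - 46, - 11, - 58/13,  78] 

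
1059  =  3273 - 2214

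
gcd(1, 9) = 1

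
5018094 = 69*72726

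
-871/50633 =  - 871/50633 = - 0.02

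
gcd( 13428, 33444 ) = 36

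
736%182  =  8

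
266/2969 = 266/2969 = 0.09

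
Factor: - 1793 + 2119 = 326 = 2^1*163^1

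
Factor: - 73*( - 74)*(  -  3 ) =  - 2^1*3^1*37^1  *73^1=- 16206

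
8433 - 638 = 7795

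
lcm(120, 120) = 120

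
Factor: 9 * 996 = 2^2* 3^3 * 83^1 = 8964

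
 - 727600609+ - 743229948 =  - 1470830557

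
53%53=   0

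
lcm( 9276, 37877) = 454524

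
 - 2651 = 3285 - 5936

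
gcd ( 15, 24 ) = 3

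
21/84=1/4 = 0.25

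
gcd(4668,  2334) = 2334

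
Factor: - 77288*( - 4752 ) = 2^7 * 3^3*11^1*9661^1 = 367272576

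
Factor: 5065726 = 2^1*2532863^1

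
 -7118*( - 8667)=61691706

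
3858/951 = 1286/317  =  4.06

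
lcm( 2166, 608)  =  34656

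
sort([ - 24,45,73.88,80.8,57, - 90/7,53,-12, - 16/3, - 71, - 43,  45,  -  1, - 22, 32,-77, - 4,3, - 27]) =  [ - 77, - 71 ,-43, - 27, - 24,-22, - 90/7, - 12,- 16/3, - 4, - 1,3,32,45,  45, 53,57, 73.88,  80.8]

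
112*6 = 672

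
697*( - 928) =  -  646816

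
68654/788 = 87 + 49/394= 87.12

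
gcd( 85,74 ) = 1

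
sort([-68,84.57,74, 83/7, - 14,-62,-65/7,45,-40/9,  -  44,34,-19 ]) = [-68, -62,  -  44 , - 19,- 14, - 65/7, - 40/9 , 83/7,34, 45, 74,84.57 ]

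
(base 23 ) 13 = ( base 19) 17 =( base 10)26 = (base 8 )32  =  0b11010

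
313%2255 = 313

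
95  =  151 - 56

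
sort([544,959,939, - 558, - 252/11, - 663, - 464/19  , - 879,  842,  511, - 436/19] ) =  [-879,  -  663, - 558, - 464/19, - 436/19, - 252/11,511,544, 842,939,959]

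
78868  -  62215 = 16653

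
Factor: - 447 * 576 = - 2^6 * 3^3*149^1 = - 257472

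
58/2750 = 29/1375 = 0.02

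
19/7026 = 19/7026 = 0.00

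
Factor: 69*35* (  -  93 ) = -224595= - 3^2*5^1 * 7^1* 23^1*31^1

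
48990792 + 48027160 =97017952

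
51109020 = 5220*9791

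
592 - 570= 22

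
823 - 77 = 746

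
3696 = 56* 66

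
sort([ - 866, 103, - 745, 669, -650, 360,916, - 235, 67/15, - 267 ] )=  [ - 866, - 745, - 650, - 267, - 235,67/15, 103, 360, 669 , 916] 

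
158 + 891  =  1049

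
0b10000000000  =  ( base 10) 1024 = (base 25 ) 1FO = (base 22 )22c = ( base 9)1357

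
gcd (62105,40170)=5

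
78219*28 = 2190132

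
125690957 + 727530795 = 853221752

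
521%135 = 116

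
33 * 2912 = 96096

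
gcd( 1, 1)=1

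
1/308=1/308=0.00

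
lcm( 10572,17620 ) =52860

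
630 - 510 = 120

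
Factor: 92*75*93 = 2^2 * 3^2*5^2* 23^1*31^1 =641700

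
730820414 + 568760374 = 1299580788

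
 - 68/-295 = 68/295 = 0.23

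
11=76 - 65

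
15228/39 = 390+ 6/13= 390.46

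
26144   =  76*344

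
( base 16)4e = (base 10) 78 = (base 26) 30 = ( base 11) 71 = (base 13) 60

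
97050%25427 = 20769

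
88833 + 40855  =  129688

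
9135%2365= 2040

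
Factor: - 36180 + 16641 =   -  19539=- 3^2*13^1*167^1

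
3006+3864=6870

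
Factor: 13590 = 2^1*3^2*5^1*151^1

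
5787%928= 219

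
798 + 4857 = 5655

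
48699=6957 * 7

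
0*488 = 0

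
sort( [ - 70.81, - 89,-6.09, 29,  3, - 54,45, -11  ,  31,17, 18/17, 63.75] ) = [ - 89, - 70.81, - 54, - 11, - 6.09, 18/17,3,17,29, 31 , 45, 63.75]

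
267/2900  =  267/2900 = 0.09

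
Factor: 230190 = 2^1*3^1*5^1*7673^1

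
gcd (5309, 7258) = 1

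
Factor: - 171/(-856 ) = 2^( -3)*3^2*19^1*107^(  -  1)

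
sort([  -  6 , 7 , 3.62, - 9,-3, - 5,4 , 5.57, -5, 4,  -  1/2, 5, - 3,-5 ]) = [ - 9, - 6 , - 5 , - 5, - 5, - 3, - 3 ,-1/2, 3.62  ,  4, 4,5,  5.57, 7 ]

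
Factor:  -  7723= - 7723^1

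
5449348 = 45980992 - 40531644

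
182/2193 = 182/2193  =  0.08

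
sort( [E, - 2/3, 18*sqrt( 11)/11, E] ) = [ - 2/3,  E, E  ,  18*sqrt(11 ) /11 ] 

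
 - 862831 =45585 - 908416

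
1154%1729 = 1154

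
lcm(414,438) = 30222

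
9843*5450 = 53644350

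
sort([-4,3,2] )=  [  -  4,2, 3 ] 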